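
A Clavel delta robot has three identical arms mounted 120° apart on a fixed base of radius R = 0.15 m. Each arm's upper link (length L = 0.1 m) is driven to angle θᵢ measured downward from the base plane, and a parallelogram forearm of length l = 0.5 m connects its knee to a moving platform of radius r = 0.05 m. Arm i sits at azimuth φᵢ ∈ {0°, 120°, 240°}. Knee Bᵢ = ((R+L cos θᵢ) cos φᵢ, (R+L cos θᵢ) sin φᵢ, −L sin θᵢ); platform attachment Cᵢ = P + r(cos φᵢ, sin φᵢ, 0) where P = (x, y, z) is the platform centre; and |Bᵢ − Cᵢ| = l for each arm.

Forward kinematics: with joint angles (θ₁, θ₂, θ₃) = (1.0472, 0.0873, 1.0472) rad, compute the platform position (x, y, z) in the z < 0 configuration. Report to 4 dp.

arm 1 at φ=0.0°: (R−r)+L cos θ1 = 0.1500;  S1 = (0.1500, 0.0000, -0.0866)
S2 = (0.1996·cos120.0°, 0.1996·sin120.0°, -0.0087) = (-0.0998, 0.1729, -0.0087)
S3 = (0.1500·cos240.0°, 0.1500·sin240.0°, -0.0866) = (-0.0750, -0.1299, -0.0866)
|S₂|²−|S₁|² = 0.0099;  |S₃|²−|S₁|² = 0.0000
[-0.4996 0.3458 0.1558]·P = 0.0099;  [-0.4500 -0.2598 0.0000]·P = 0.0000
Cramer: x(z) = -0.0090+0.1418z;  y(z) = 0.0156-0.2456z
quadratic in z: (1.0804)z²+(0.1204)z+(-0.2170)=0, √Δ=0.9758 → z ∈ {-0.5073, 0.3958}; z = -0.5073 (taking z<0)
x = -0.0810, y = 0.1402

(-0.0810, 0.1402, -0.5073)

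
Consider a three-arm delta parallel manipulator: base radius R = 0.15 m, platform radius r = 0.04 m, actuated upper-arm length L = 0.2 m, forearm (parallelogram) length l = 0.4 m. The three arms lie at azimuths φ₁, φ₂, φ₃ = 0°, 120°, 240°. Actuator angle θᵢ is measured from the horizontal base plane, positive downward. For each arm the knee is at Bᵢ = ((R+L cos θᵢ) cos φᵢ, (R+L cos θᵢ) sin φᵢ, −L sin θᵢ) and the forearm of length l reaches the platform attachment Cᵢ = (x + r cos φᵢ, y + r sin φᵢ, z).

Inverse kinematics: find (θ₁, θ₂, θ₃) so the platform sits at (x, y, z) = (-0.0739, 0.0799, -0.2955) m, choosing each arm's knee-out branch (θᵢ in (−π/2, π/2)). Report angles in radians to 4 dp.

θ₁ = 0.6107, θ₂ = -0.2618, θ₃ = 0.4361

φ1=0.0° → target in arm frame (-0.0739, 0.0799)
  A=0.1839, B=-0.2955, C=(l²−L²−A²−y'²−z²)/(2L)=-0.0188
  θ1 = atan2(B,A) + arccos(C/0.3481) = 0.6107
arm 2 (φ=120.0°): x'=0.1061, y'=0.0240
  A cos θ + B sin θ = C:  0.0039·cos θ + -0.2955·sin θ = 0.0802
  γ=atan2(-0.2955,0.0039)=-1.5578;  ψ=arccos(0.2714)=1.2959;  θ2=γ+ψ≈-0.2618
arm 3 (φ=240.0°): x'=-0.0322, y'=-0.1039
  A=0.1422, B=-0.2955, C=(l²−L²−A²−y'²−z²)/(2L)=0.0041
  √(A²+B²)=0.3280;  θ3 = -1.1222+1.5583 ≈ 0.4361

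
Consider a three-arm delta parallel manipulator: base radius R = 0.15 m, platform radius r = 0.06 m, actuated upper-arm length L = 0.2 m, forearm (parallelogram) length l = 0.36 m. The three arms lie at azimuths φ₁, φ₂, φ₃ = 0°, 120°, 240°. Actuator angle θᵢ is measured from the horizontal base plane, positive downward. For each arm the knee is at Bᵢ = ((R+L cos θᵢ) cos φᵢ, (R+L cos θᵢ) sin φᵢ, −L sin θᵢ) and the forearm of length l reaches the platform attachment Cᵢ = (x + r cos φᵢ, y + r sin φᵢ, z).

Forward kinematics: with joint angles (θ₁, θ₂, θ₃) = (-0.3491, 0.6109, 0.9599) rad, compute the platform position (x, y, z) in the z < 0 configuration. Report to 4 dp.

(0.1545, 0.0535, -0.2655)

centre 1 = (0.2779·cos0.0°, 0.2779·sin0.0°, 0.0684) = (0.2779, 0.0000, 0.0684)
arm 2 at φ=120.0°: e+L cos θ2 = 0.2538;  centre 2 = (-0.1269, 0.2198, -0.1147)
φ3=240.0°: virtual centre (-0.1024, -0.1773, -0.1638), radius l
|centre ₂|²−|centre ₁|² = -0.0043;  |centre ₃|²−|centre ₁|² = -0.0132
plane₁₂: -0.8097x+0.4396y+-0.3663z = -0.0043
det = 0.6215;  x = 0.0118+-0.5375z,  y = 0.0119+-0.1569z
into |P−centre ₁|² = l²: 1.3136z² + 0.1456z + -0.0540 = 0;  Δ = 0.3047;  z = -0.2655 or 0.1547 → z<0 root = -0.2655
x = 0.1545, y = 0.0535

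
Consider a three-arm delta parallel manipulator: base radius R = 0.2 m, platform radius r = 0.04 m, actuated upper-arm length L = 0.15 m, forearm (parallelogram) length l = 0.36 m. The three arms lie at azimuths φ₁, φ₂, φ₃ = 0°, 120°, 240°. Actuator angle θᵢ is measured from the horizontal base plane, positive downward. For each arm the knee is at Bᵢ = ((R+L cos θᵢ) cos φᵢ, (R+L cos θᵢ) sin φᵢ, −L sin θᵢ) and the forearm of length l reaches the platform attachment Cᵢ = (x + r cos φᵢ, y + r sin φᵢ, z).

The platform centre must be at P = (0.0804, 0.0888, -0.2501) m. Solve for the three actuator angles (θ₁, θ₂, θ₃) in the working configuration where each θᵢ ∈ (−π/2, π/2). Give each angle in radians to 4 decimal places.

θ₁ = -0.0873, θ₂ = 0.2614, θ₃ = 1.1345

φ1=0.0° → target in arm frame (0.0804, 0.0888)
  e−x'=0.0796;  (l²−L²−(e−x')²−y'²−z²)/2L = 0.1011
  γ=atan2(-0.2501,0.0796)=-1.2627;  ψ=arccos(0.3852)=1.1754;  θ1=γ+ψ≈-0.0873
arm 2 (φ=120.0°): x'=0.0367, y'=-0.1140
  A=0.1233, B=-0.2501, C=(l²−L²−A²−y'²−z²)/(2L)=0.0545
  θ2 = atan2(B,A) + arccos(C/0.2788) = 0.2614
rotate P by −φ3: (-0.1171, 0.0252, -0.2501)
  A cos θ + B sin θ = C:  0.2771·cos θ + -0.2501·sin θ = -0.1096
  √(A²+B²)=0.3733;  θ3 = -0.7342+1.8687 ≈ 1.1345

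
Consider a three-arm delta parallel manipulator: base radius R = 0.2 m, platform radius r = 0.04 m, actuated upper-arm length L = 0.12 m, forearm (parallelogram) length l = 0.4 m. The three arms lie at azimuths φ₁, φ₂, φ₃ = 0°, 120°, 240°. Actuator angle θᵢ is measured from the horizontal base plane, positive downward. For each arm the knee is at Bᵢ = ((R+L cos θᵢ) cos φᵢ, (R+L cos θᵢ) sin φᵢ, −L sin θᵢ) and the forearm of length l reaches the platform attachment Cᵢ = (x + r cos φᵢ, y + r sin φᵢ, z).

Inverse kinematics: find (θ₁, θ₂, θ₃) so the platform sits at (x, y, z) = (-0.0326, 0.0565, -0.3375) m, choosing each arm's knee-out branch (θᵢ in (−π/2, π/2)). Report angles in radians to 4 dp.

φ1=0.0° → target in arm frame (-0.0326, 0.0565)
  A cos θ + B sin θ = C:  0.1926·cos θ + -0.3375·sin θ = -0.0358
  θ1 = atan2(B,A) + arccos(C/0.3886) = 0.6108
arm 2 (φ=120.0°): x'=0.0652, y'=0.0000
  A cos θ + B sin θ = C:  0.0948·cos θ + -0.3375·sin θ = 0.0946
  γ=atan2(-0.3375,0.0948)=-1.2970;  ψ=arccos(0.2700)=1.2974;  θ2=γ+ψ≈0.0004
arm 3 (φ=240.0°): x'=-0.0326, y'=-0.0565
  A cos θ + B sin θ = C:  0.1926·cos θ + -0.3375·sin θ = -0.0358
  √(A²+B²)=0.3886;  θ3 = -1.0522+1.6632 ≈ 0.6110

θ₁ = 0.6108, θ₂ = 0.0004, θ₃ = 0.6110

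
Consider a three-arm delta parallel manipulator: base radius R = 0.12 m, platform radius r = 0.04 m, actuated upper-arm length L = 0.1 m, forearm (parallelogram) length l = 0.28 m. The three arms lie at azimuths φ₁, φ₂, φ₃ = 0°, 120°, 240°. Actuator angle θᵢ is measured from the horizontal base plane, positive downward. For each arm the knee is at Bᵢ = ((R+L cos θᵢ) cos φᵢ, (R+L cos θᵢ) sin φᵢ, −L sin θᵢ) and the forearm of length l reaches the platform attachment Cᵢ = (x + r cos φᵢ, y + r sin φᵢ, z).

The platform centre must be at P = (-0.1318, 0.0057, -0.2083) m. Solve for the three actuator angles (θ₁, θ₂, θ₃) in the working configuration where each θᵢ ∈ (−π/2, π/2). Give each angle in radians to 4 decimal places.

φ1=0.0° → target in arm frame (-0.1318, 0.0057)
  A cos θ + B sin θ = C:  0.2118·cos θ + -0.2083·sin θ = -0.0994
  θ1 = atan2(B,A) + arccos(C/0.2971) = 1.1349
rotate P by −φ2: (0.0708, 0.1113, -0.2083)
  A cos θ + B sin θ = C:  0.0092·cos θ + -0.2083·sin θ = 0.0627
  θ2 = atan2(B,A) + arccos(C/0.2085) = -0.2615
rotate P by −φ3: (0.0610, -0.1170, -0.2083)
  A cos θ + B sin θ = C:  0.0190·cos θ + -0.2083·sin θ = 0.0548
  √(A²+B²)=0.2092;  θ3 = -1.4797+1.3057 ≈ -0.1740

θ₁ = 1.1349, θ₂ = -0.2615, θ₃ = -0.1740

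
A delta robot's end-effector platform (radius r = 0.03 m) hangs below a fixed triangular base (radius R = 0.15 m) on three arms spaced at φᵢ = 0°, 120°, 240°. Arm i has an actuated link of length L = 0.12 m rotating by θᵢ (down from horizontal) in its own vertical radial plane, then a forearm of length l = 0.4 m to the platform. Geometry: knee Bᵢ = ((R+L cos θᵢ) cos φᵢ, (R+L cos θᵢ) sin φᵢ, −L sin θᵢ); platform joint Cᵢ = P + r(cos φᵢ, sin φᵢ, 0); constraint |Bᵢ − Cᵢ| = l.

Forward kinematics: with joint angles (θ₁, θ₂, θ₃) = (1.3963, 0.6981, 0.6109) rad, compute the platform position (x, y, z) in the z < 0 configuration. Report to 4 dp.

(-0.1134, -0.0106, -0.4268)

arm 1 at φ=0.0°: (R−r)+L cos θ1 = 0.1408;  S1 = (0.1408, 0.0000, -0.1182)
arm 2 at φ=120.0°: (R−r)+L cos θ2 = 0.2119;  S2 = (-0.1060, 0.1835, -0.0771)
arm 3 at φ=240.0°: (R−r)+L cos θ3 = 0.2183;  S3 = (-0.1091, -0.1890, -0.0688)
subtract pairs → two planes through P
plane₁₂: -0.4936x+0.3671y+0.0821z = 0.0171
Cramer: x(z) = -0.0359+0.1817z;  y(z) = -0.0017+0.0207z
into |P−S₁|² = l²: 1.0335z² + 0.1721z + -0.1148 = 0;  Δ = 0.5042;  z = -0.4268 or 0.2603 → z<0 root = -0.4268
x = -0.1134, y = -0.0106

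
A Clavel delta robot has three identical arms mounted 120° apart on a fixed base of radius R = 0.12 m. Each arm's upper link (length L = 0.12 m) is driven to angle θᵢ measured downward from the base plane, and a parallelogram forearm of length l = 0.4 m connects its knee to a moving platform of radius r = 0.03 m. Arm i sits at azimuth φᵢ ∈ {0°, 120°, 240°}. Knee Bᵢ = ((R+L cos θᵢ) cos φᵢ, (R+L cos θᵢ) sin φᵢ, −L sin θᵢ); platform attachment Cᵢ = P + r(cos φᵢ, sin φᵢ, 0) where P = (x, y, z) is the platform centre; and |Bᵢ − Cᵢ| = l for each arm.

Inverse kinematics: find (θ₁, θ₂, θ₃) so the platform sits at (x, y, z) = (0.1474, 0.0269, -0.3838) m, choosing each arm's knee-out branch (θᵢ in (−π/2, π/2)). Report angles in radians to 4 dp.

arm 1 (φ=0.0°): x'=0.1474, y'=0.0269
  e−x'=-0.0574;  (l²−L²−(e−x')²−y'²−z²)/2L = -0.0238
  √(A²+B²)=0.3881;  θ1 = -1.7193+1.6323 ≈ -0.0870
rotate P by −φ2: (-0.0504, -0.1411, -0.3838)
  e−x'=0.1404;  (l²−L²−(e−x')²−y'²−z²)/2L = -0.1722
  √(A²+B²)=0.4087;  θ2 = -1.2201+2.0057 ≈ 0.7856
φ3=240.0° → target in arm frame (-0.0970, 0.1142)
  e−x'=0.1870;  (l²−L²−(e−x')²−y'²−z²)/2L = -0.2071
  θ3 = atan2(B,A) + arccos(C/0.4269) = 0.9599

θ₁ = -0.0870, θ₂ = 0.7856, θ₃ = 0.9599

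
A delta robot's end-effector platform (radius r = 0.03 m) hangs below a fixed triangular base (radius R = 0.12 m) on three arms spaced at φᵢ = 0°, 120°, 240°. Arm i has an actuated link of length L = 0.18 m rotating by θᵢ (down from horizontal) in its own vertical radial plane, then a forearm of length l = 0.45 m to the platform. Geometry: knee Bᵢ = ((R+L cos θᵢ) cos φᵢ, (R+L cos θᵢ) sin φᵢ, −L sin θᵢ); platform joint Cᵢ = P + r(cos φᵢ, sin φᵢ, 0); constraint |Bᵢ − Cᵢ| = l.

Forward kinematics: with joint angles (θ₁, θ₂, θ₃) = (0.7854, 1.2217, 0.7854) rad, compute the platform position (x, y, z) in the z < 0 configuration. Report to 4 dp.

arm 1 at φ=0.0°: e+L cos θ1 = 0.2173;  centre 1 = (0.2173, 0.0000, -0.1273)
φ2=120.0°: virtual centre (-0.0758, 0.1313, -0.1691), radius l
centre 3 = (0.2173·cos240.0°, 0.2173·sin240.0°, -0.1273) = (-0.1086, -0.1882, -0.1273)
|centre ₂|²−|centre ₁|² = -0.0118;  |centre ₃|²−|centre ₁|² = 0.0000
plane₁₂: -0.5861x+0.2625y+-0.0837z = -0.0118
det = 0.3917;  x = 0.0114+-0.0804z,  y = -0.0197+0.1393z
quadratic in z: (1.0259)z²+(0.2822)z+(-0.1435)=0, √Δ=0.8176 → z ∈ {-0.5360, 0.2610}; z = -0.5360 (taking z<0)
x = 0.0545, y = -0.0944

(0.0545, -0.0944, -0.5360)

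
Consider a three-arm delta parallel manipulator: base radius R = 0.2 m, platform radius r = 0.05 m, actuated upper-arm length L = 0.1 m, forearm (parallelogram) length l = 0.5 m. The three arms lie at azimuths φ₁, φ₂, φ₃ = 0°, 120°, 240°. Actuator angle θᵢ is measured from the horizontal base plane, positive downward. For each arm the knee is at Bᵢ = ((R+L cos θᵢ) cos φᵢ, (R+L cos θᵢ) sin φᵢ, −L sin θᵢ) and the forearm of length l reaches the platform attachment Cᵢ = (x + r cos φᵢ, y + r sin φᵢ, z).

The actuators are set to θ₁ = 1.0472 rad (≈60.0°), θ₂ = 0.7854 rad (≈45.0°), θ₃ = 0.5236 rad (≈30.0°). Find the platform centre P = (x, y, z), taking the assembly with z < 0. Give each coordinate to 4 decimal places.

(-0.0560, -0.0318, -0.5149)

S1 = (0.2000·cos0.0°, 0.2000·sin0.0°, -0.0866) = (0.2000, 0.0000, -0.0866)
φ2=120.0°: virtual centre (-0.1104, 0.1911, -0.0707), radius l
arm 3 at φ=240.0°: ρ3 = 0.2366;  S3 = (-0.1183, -0.2049, -0.0500)
|S₂|²−|S₁|² = 0.0062;  |S₃|²−|S₁|² = 0.0110
[-0.6207 0.3823 0.0318]·P = 0.0062;  [-0.6366 -0.4098 0.0732]·P = 0.0110
det = 0.4977;  x = -0.0135+0.0824z,  y = -0.0057+0.0506z
quadratic in z: (1.0094)z²+(0.1374)z+(-0.1969)=0, √Δ=0.9021 → z ∈ {-0.5149, 0.3788}; z = -0.5149 (taking z<0)
x = -0.0560, y = -0.0318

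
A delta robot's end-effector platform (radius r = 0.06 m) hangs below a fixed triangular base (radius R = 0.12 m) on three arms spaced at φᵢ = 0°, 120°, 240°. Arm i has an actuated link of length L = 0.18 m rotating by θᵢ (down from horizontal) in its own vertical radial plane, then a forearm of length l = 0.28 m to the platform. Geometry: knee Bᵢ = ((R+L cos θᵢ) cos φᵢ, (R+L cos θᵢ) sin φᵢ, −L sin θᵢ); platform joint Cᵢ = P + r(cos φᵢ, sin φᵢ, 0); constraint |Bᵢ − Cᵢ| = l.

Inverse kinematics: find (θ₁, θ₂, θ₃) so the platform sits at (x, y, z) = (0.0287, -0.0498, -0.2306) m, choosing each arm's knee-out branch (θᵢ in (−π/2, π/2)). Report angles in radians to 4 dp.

rotate P by −φ1: (0.0287, -0.0498, -0.2306)
  A=0.0313, B=-0.2306, C=(l²−L²−A²−y'²−z²)/(2L)=-0.0295
  γ=atan2(-0.2306,0.0313)=-1.4359;  ψ=arccos(-0.1270)=1.6981;  θ1=γ+ψ≈0.2622
arm 2 (φ=120.0°): x'=-0.0575, y'=0.0000
  A cos θ + B sin θ = C:  0.1175·cos θ + -0.2306·sin θ = -0.0583
  √(A²+B²)=0.2588;  θ2 = -1.0996+1.7979 ≈ 0.6983
φ3=240.0° → target in arm frame (0.0288, 0.0498)
  A cos θ + B sin θ = C:  0.0312·cos θ + -0.2306·sin θ = -0.0295
  √(A²+B²)=0.2327;  θ3 = -1.4362+1.6980 ≈ 0.2618

θ₁ = 0.2622, θ₂ = 0.6983, θ₃ = 0.2618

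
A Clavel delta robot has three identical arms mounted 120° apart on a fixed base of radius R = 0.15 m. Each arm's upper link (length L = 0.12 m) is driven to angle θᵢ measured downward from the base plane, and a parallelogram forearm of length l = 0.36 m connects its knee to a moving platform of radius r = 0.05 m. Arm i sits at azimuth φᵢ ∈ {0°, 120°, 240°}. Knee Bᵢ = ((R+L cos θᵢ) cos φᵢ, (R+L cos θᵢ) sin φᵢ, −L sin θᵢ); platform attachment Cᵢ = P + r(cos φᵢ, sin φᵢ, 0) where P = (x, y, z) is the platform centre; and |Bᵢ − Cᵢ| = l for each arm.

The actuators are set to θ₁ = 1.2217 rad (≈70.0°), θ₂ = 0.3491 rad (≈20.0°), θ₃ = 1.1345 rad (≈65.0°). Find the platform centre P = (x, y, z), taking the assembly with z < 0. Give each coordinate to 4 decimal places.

(-0.0698, 0.0963, -0.3882)

φ1=0.0°: virtual centre (0.1410, 0.0000, -0.1128), radius l
centre 2 = (0.2128·cos120.0°, 0.2128·sin120.0°, -0.0410) = (-0.1064, 0.1843, -0.0410)
φ3=240.0°: virtual centre (-0.0754, -0.1305, -0.1088), radius l
eliminate P² terms by subtracting sphere 1 from 2 and 3
[-0.4949 0.3685 0.1434]·P = 0.0143;  [-0.4328 -0.2610 0.0080]·P = 0.0019
Cramer: x(z) = -0.0154+0.1399z;  y(z) = 0.0182-0.2013z
quadratic in z: (1.0601)z²+(0.1744)z+(-0.0921)=0, √Δ=0.6487 → z ∈ {-0.3882, 0.2237}; z = -0.3882 (taking z<0)
x = -0.0698, y = 0.0963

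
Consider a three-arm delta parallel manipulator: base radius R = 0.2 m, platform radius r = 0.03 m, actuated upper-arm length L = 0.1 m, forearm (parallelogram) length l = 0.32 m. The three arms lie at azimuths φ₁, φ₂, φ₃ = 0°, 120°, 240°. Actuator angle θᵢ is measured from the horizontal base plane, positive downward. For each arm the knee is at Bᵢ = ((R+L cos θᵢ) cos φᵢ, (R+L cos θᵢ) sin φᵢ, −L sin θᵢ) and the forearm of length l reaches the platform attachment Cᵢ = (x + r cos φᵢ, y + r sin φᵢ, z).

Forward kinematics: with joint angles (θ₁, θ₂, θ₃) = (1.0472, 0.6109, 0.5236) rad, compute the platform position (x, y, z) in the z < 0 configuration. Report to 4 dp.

(-0.0423, -0.0061, -0.2698)

arm 1 at φ=0.0°: e+L cos θ1 = 0.2200;  centre 1 = (0.2200, 0.0000, -0.0866)
arm 2 at φ=120.0°: e+L cos θ2 = 0.2519;  centre 2 = (-0.1260, 0.2182, -0.0574)
centre 3 = (0.2566·cos240.0°, 0.2566·sin240.0°, -0.0500) = (-0.1283, -0.2222, -0.0500)
subtract pairs → two planes through P
[-0.6919 0.4363 0.0585]·P = 0.0109;  [-0.6966 -0.4444 0.0732]·P = 0.0124
det = 0.6115;  x = -0.0168+0.0947z,  y = -0.0017+0.0162z
quadratic in z: (1.0092)z²+(0.1283)z+(-0.0388)=0, √Δ=0.4162 → z ∈ {-0.2698, 0.1427}; z = -0.2698 (taking z<0)
x = -0.0423, y = -0.0061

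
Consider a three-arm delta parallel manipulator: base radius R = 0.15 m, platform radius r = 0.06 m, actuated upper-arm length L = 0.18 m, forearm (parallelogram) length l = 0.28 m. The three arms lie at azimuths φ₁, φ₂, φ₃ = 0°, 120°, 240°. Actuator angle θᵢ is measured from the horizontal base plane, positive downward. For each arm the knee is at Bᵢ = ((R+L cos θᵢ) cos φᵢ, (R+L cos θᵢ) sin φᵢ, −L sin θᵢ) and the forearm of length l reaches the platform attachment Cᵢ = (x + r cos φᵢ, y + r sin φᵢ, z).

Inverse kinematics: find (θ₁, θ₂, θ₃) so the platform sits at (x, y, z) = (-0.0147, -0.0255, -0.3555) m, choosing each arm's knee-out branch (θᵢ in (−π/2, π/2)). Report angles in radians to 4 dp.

arm 1 (φ=0.0°): x'=-0.0147, y'=-0.0255
  A cos θ + B sin θ = C:  0.1047·cos θ + -0.3555·sin θ = -0.2555
  θ1 = atan2(B,A) + arccos(C/0.3706) = 1.0472
arm 2 (φ=120.0°): x'=-0.0147, y'=0.0255
  A cos θ + B sin θ = C:  0.1047·cos θ + -0.3555·sin θ = -0.2556
  θ2 = atan2(B,A) + arccos(C/0.3706) = 1.0474
φ3=240.0° → target in arm frame (0.0294, 0.0000)
  e−x'=0.0606;  (l²−L²−(e−x')²−y'²−z²)/2L = -0.2335
  θ3 = atan2(B,A) + arccos(C/0.3606) = 0.8729

θ₁ = 1.0472, θ₂ = 1.0474, θ₃ = 0.8729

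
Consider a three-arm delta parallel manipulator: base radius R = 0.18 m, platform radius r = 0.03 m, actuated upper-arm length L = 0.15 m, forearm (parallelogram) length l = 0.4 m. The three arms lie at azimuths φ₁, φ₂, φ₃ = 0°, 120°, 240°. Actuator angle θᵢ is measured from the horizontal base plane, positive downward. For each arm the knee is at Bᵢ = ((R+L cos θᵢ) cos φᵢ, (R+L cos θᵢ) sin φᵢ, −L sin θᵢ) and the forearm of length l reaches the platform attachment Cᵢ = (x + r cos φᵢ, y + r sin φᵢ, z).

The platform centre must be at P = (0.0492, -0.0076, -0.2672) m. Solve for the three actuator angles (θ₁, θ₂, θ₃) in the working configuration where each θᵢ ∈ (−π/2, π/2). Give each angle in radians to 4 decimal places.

θ₁ = -0.3499, θ₂ = 0.2616, θ₃ = 0.1745

arm 1 (φ=0.0°): x'=0.0492, y'=-0.0076
  A=0.1008, B=-0.2672, C=(l²−L²−A²−y'²−z²)/(2L)=0.1863
  √(A²+B²)=0.2856;  θ1 = -1.2101+0.8602 ≈ -0.3499
arm 2 (φ=120.0°): x'=-0.0312, y'=-0.0388
  A=0.1812, B=-0.2672, C=(l²−L²−A²−y'²−z²)/(2L)=0.1059
  √(A²+B²)=0.3228;  θ2 = -0.9749+1.2366 ≈ 0.2616
rotate P by −φ3: (-0.0180, 0.0464, -0.2672)
  A=0.1680, B=-0.2672, C=(l²−L²−A²−y'²−z²)/(2L)=0.1191
  γ=atan2(-0.2672,0.1680)=-1.0095;  ψ=arccos(0.3772)=1.1840;  θ3=γ+ψ≈0.1745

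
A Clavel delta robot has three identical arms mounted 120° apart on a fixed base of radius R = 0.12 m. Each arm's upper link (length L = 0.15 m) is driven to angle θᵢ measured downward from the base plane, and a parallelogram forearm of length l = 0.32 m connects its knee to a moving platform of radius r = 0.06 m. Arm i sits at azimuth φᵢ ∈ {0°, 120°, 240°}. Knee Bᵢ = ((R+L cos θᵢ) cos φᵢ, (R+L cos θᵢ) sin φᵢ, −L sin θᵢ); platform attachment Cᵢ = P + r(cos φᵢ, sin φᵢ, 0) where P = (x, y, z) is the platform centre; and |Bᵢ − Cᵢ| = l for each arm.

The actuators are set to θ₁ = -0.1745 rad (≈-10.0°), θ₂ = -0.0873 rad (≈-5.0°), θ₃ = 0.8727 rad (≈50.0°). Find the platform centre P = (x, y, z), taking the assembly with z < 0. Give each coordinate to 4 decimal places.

(0.0761, 0.1143, -0.2423)

S1 = (0.2077·cos0.0°, 0.2077·sin0.0°, 0.0260) = (0.2077, 0.0000, 0.0260)
S2 = (0.2094·cos120.0°, 0.2094·sin120.0°, 0.0131) = (-0.1047, 0.1814, 0.0131)
S3 = (0.1564·cos240.0°, 0.1564·sin240.0°, -0.1149) = (-0.0782, -0.1355, -0.1149)
|S₂|²−|S₁|² = 0.0002;  |S₃|²−|S₁|² = -0.0062
linear system: -0.6249x+0.3627y = 0.0002−-0.0259z; -0.5719x+-0.2709y = -0.0062−-0.2819z
det = 0.3767;  x = 0.0058+-0.2901z,  y = 0.0105+-0.4282z
quadratic in z: (1.2675)z²+(0.0561)z+(-0.0608)=0, √Δ=0.5582 → z ∈ {-0.2423, 0.1981}; z = -0.2423 (taking z<0)
x = 0.0761, y = 0.1143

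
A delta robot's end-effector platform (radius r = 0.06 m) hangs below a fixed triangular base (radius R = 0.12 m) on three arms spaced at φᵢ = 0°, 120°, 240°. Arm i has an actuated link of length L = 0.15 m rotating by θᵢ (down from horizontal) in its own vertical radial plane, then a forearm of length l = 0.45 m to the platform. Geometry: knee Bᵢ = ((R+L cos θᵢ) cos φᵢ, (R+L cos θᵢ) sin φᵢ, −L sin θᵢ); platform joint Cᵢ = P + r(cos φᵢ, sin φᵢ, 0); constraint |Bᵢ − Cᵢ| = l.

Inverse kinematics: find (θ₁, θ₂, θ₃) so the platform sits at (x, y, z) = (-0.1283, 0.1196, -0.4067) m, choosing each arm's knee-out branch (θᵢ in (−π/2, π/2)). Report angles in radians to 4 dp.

arm 1 (φ=0.0°): x'=-0.1283, y'=0.1196
  A=0.1883, B=-0.4067, C=(l²−L²−A²−y'²−z²)/(2L)=-0.1172
  √(A²+B²)=0.4482;  θ1 = -1.1372+1.8354 ≈ 0.6982
arm 2 (φ=120.0°): x'=0.1677, y'=0.0513
  A cos θ + B sin θ = C:  -0.1077·cos θ + -0.4067·sin θ = 0.0012
  √(A²+B²)=0.4207;  θ2 = -1.8297+1.5680 ≈ -0.2618
φ3=240.0° → target in arm frame (-0.0394, -0.1709)
  A cos θ + B sin θ = C:  0.0994·cos θ + -0.4067·sin θ = -0.0817
  √(A²+B²)=0.4187;  θ3 = -1.3310+1.7671 ≈ 0.4361

θ₁ = 0.6982, θ₂ = -0.2618, θ₃ = 0.4361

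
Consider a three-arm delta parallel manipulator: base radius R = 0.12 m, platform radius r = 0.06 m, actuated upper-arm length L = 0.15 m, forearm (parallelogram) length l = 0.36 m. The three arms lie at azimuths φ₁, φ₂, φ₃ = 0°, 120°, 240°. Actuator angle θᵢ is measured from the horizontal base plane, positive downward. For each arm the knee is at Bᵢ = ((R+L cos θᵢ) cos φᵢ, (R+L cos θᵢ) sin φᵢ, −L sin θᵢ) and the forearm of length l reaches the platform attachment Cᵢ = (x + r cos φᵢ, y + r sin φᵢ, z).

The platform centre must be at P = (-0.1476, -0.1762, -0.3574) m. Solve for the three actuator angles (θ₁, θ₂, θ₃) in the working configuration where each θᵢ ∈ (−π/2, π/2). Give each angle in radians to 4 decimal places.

θ₁ = 1.3963, θ₂ = 1.2219, θ₃ = -0.0002

rotate P by −φ1: (-0.1476, -0.1762, -0.3574)
  A=0.2076, B=-0.3574, C=(l²−L²−A²−y'²−z²)/(2L)=-0.3159
  √(A²+B²)=0.4133;  θ1 = -1.0446+2.4409 ≈ 1.3963
φ2=120.0° → target in arm frame (-0.0788, 0.2159)
  e−x'=0.1388;  (l²−L²−(e−x')²−y'²−z²)/2L = -0.2884
  θ2 = atan2(B,A) + arccos(C/0.3834) = 1.2219
φ3=240.0° → target in arm frame (0.2264, -0.0397)
  e−x'=-0.1664;  (l²−L²−(e−x')²−y'²−z²)/2L = -0.1663
  √(A²+B²)=0.3942;  θ3 = -2.0065+2.0063 ≈ -0.0002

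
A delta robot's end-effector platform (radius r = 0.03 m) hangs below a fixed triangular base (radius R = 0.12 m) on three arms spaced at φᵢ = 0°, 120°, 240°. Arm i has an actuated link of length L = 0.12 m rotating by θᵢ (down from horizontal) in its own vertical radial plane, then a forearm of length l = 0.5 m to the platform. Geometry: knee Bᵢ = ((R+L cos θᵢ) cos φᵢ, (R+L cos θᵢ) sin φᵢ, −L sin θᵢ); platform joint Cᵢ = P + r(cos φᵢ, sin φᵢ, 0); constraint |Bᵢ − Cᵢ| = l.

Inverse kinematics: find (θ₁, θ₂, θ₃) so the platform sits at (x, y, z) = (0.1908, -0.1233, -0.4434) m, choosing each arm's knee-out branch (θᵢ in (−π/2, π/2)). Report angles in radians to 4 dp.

φ1=0.0° → target in arm frame (0.1908, -0.1233)
  A=-0.1008, B=-0.4434, C=(l²−L²−A²−y'²−z²)/(2L)=0.0568
  θ1 = atan2(B,A) + arccos(C/0.4547) = -0.3488
arm 2 (φ=120.0°): x'=-0.2022, y'=-0.1036
  e−x'=0.2922;  (l²−L²−(e−x')²−y'²−z²)/2L = -0.2379
  γ=atan2(-0.4434,0.2922)=-0.9882;  ψ=arccos(-0.4481)=2.0354;  θ2=γ+ψ≈1.0473
arm 3 (φ=240.0°): x'=0.0114, y'=0.2269
  A=0.0786, B=-0.4434, C=(l²−L²−A²−y'²−z²)/(2L)=-0.0778
  γ=atan2(-0.4434,0.0786)=-1.3953;  ψ=arccos(-0.1727)=1.7443;  θ3=γ+ψ≈0.3490

θ₁ = -0.3488, θ₂ = 1.0473, θ₃ = 0.3490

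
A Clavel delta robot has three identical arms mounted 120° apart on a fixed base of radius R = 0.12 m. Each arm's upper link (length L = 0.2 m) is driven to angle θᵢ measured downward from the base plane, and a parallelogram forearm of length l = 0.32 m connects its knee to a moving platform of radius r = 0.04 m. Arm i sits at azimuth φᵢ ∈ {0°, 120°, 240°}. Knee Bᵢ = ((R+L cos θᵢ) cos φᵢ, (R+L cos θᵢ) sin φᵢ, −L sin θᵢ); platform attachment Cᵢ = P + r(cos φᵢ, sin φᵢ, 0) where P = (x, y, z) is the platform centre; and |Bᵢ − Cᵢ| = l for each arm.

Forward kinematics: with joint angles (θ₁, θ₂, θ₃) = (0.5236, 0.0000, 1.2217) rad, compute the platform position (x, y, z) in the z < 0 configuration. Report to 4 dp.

arm 1 at φ=0.0°: (R−r)+L cos θ1 = 0.2532;  O1 = (0.2532, 0.0000, -0.1000)
arm 2 at φ=120.0°: (R−r)+L cos θ2 = 0.2800;  O2 = (-0.1400, 0.2425, 0.0000)
O3 = (0.1484·cos240.0°, 0.1484·sin240.0°, -0.1879) = (-0.0742, -0.1285, -0.1879)
eliminate P² terms by subtracting sphere 1 from 2 and 3
linear system: -0.7864x+0.4850y = 0.0043−0.2000z; -0.6548x+-0.2571y = -0.0168−-0.1759z
Cramer: x(z) = 0.0135-0.0652z;  y(z) = 0.0308-0.5181z
into |P−O₁|² = l²: 1.2727z² + 0.1994z + -0.0340 = 0;  Δ = 0.2129;  z = -0.2596 or 0.1029 → z<0 root = -0.2596
x = 0.0304, y = 0.1653

(0.0304, 0.1653, -0.2596)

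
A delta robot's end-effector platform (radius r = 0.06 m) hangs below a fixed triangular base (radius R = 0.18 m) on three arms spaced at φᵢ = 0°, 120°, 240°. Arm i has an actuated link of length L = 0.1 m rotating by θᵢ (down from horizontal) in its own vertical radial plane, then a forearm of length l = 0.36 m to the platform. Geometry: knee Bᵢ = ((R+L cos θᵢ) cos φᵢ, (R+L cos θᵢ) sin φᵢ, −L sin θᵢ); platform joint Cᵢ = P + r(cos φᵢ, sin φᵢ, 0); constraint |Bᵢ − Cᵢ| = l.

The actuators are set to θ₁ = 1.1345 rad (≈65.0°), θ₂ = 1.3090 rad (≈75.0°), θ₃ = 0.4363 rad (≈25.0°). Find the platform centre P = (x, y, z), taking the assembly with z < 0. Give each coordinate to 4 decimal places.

O1 = (0.1623·cos0.0°, 0.1623·sin0.0°, -0.0906) = (0.1623, 0.0000, -0.0906)
arm 2 at φ=120.0°: ρ2 = 0.1459;  O2 = (-0.0729, 0.1263, -0.0966)
φ3=240.0°: virtual centre (-0.1053, -0.1824, -0.0423), radius l
|O₂|²−|O₁|² = -0.0039;  |O₃|²−|O₁|² = 0.0116
[-0.4704 0.2527 -0.0119]·P = -0.0039;  [-0.5351 -0.3648 0.0967]·P = 0.0116
det = 0.3068;  x = -0.0049+0.0655z,  y = -0.0247+0.1691z
quadratic in z: (1.0329)z²+(0.1510)z+(-0.0928)=0, √Δ=0.6375 → z ∈ {-0.3817, 0.2355}; z = -0.3817 (taking z<0)
x = -0.0299, y = -0.0892

(-0.0299, -0.0892, -0.3817)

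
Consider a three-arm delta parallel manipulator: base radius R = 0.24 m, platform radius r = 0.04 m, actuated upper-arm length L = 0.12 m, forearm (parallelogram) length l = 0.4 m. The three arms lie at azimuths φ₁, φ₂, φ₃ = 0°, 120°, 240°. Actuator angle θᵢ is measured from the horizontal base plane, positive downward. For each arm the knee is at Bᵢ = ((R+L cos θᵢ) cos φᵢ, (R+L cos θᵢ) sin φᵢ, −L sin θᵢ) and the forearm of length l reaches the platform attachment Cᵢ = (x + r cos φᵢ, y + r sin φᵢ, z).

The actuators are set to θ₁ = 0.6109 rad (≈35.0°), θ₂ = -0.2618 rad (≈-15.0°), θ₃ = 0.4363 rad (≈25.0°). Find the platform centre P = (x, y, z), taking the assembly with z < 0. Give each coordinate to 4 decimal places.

S1 = (0.2983·cos0.0°, 0.2983·sin0.0°, -0.0688) = (0.2983, 0.0000, -0.0688)
S2 = (0.3159·cos120.0°, 0.3159·sin120.0°, 0.0311) = (-0.1580, 0.2736, 0.0311)
φ3=240.0°: virtual centre (-0.1544, -0.2674, -0.0507), radius l
subtract pairs → two planes through P
[-0.9125 0.5472 0.1998]·P = 0.0070;  [-0.9054 -0.5348 0.0362]·P = 0.0042
Cramer: x(z) = -0.0062+0.1288z;  y(z) = 0.0026-0.1503z
sphere 1 gives Az²+Bz+C=0 with A=1.0392, B=0.0584, C=-0.0626;  B²−4AC=0.2635;  roots -0.2751, 0.2188;  negative root z = -0.2751
x = -0.0416, y = 0.0439

(-0.0416, 0.0439, -0.2751)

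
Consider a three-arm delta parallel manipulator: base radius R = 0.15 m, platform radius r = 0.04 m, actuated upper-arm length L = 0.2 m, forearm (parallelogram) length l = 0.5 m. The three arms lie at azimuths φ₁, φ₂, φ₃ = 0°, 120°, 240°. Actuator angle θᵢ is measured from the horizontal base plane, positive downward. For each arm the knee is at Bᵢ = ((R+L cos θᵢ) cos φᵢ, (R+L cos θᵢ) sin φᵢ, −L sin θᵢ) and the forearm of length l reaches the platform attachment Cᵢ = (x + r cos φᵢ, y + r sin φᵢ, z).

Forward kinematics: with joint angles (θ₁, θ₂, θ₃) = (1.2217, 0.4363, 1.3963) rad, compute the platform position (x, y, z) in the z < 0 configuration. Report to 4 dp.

(-0.0652, 0.2014, -0.5754)

φ1=0.0°: virtual centre (0.1784, 0.0000, -0.1879), radius l
φ2=120.0°: virtual centre (-0.1456, 0.2522, -0.0845), radius l
φ3=240.0°: virtual centre (-0.0724, -0.1253, -0.1970), radius l
eliminate P² terms by subtracting sphere 1 from 2 and 3
[-0.6481 0.5045 0.2068]·P = 0.0248;  [-0.5015 -0.2507 -0.0181]·P = -0.0074
Cramer: x(z) = -0.0060+0.1029z;  y(z) = 0.0415-0.2778z
quadratic in z: (1.0878)z²+(0.3149)z+(-0.1790)=0, √Δ=0.9369 → z ∈ {-0.5754, 0.2859}; z = -0.5754 (taking z<0)
x = -0.0652, y = 0.2014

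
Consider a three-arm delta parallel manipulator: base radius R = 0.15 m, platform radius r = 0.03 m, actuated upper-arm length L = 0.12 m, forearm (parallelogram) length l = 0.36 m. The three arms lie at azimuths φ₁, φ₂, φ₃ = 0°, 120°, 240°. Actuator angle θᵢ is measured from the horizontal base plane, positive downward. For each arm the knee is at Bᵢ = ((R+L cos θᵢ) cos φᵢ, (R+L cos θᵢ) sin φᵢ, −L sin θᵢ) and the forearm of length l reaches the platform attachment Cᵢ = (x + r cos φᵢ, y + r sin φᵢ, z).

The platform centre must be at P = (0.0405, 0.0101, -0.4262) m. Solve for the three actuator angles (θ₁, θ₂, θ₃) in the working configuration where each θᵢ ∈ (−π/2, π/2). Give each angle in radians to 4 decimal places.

θ₁ = 0.9602, θ₂ = 1.2221, θ₃ = 1.3090

φ1=0.0° → target in arm frame (0.0405, 0.0101)
  e−x'=0.0795;  (l²−L²−(e−x')²−y'²−z²)/2L = -0.3036
  γ=atan2(-0.4262,0.0795)=-1.3864;  ψ=arccos(-0.7003)=2.3466;  θ1=γ+ψ≈0.9602
arm 2 (φ=120.0°): x'=-0.0115, y'=-0.0401
  A cos θ + B sin θ = C:  0.1315·cos θ + -0.4262·sin θ = -0.3556
  √(A²+B²)=0.4460;  θ2 = -1.2715+2.4936 ≈ 1.2221
φ3=240.0° → target in arm frame (-0.0290, 0.0300)
  e−x'=0.1490;  (l²−L²−(e−x')²−y'²−z²)/2L = -0.3731
  γ=atan2(-0.4262,0.1490)=-1.2345;  ψ=arccos(-0.8264)=2.5435;  θ3=γ+ψ≈1.3090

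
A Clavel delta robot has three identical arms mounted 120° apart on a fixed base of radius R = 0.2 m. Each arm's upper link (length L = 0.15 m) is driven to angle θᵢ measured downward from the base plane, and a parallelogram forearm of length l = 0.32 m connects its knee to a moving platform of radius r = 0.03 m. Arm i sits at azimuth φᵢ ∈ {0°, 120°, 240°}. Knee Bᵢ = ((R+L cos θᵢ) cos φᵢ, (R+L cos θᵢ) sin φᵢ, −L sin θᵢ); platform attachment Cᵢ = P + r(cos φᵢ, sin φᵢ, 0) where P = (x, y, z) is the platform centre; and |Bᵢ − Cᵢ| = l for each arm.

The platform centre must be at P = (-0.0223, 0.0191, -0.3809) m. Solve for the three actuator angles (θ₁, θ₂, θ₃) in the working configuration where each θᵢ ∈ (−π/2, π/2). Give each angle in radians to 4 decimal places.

θ₁ = 1.3964, θ₂ = 1.1346, θ₃ = 1.3093

rotate P by −φ1: (-0.0223, 0.0191, -0.3809)
  A cos θ + B sin θ = C:  0.1923·cos θ + -0.3809·sin θ = -0.3418
  √(A²+B²)=0.4267;  θ1 = -1.1033+2.4997 ≈ 1.3964
φ2=120.0° → target in arm frame (0.0277, 0.0098)
  A=0.1423, B=-0.3809, C=(l²−L²−A²−y'²−z²)/(2L)=-0.2851
  θ2 = atan2(B,A) + arccos(C/0.4066) = 1.1346
rotate P by −φ3: (-0.0054, -0.0289, -0.3809)
  e−x'=0.1754;  (l²−L²−(e−x')²−y'²−z²)/2L = -0.3226
  γ=atan2(-0.3809,0.1754)=-1.1393;  ψ=arccos(-0.7693)=2.4485;  θ3=γ+ψ≈1.3093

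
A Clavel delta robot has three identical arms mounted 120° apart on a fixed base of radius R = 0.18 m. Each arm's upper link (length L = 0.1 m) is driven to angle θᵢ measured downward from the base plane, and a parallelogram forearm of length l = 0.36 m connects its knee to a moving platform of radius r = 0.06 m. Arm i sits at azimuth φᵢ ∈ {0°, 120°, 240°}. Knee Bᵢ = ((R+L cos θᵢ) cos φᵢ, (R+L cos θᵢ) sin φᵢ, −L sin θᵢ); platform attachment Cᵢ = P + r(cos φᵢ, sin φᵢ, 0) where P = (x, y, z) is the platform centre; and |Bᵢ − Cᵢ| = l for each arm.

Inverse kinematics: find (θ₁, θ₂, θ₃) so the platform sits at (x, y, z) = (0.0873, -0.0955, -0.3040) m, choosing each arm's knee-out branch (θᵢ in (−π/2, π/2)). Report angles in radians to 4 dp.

rotate P by −φ1: (0.0873, -0.0955, -0.3040)
  A=0.0327, B=-0.3040, C=(l²−L²−A²−y'²−z²)/(2L)=0.0850
  √(A²+B²)=0.3058;  θ1 = -1.4636+1.2892 ≈ -0.1745
rotate P by −φ2: (-0.1264, -0.0279, -0.3040)
  A=0.2464, B=-0.3040, C=(l²−L²−A²−y'²−z²)/(2L)=-0.1714
  √(A²+B²)=0.3913;  θ2 = -0.8898+2.0243 ≈ 1.1345
rotate P by −φ3: (0.0391, 0.1234, -0.3040)
  A=0.0809, B=-0.3040, C=(l²−L²−A²−y'²−z²)/(2L)=0.0271
  √(A²+B²)=0.3146;  θ3 = -1.3106+1.4846 ≈ 0.1740

θ₁ = -0.1745, θ₂ = 1.1345, θ₃ = 0.1740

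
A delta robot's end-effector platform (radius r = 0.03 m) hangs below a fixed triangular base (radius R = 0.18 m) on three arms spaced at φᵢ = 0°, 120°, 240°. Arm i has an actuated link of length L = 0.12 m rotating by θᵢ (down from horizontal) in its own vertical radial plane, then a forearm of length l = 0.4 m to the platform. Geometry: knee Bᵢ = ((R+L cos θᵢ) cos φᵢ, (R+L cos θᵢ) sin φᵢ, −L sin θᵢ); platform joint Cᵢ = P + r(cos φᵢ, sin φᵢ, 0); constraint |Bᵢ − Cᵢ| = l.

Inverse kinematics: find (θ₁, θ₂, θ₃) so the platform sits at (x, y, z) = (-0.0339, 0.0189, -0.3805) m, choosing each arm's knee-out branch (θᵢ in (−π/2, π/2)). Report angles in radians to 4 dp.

θ₁ = 0.7853, θ₂ = 0.4361, θ₃ = 0.6109

φ1=0.0° → target in arm frame (-0.0339, 0.0189)
  A cos θ + B sin θ = C:  0.1839·cos θ + -0.3805·sin θ = -0.1390
  √(A²+B²)=0.4226;  θ1 = -1.1206+1.9059 ≈ 0.7853
arm 2 (φ=120.0°): x'=0.0333, y'=0.0199
  A cos θ + B sin θ = C:  0.1167·cos θ + -0.3805·sin θ = -0.0550
  θ2 = atan2(B,A) + arccos(C/0.3980) = 0.4361
arm 3 (φ=240.0°): x'=0.0006, y'=-0.0388
  A cos θ + B sin θ = C:  0.1494·cos θ + -0.3805·sin θ = -0.0959
  γ=atan2(-0.3805,0.1494)=-1.1966;  ψ=arccos(-0.2346)=1.8076;  θ3=γ+ψ≈0.6109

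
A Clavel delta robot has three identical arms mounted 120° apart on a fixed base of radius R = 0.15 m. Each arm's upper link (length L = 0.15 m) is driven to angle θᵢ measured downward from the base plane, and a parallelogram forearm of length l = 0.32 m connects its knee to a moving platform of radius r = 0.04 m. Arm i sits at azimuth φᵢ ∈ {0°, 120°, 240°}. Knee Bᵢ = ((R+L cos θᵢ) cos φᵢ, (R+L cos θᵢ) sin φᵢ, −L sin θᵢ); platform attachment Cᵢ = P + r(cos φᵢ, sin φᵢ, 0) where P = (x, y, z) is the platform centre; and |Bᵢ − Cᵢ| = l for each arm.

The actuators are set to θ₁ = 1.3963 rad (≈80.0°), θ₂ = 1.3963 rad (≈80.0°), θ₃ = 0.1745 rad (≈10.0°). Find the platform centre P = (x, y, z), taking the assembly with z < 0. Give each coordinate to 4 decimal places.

arm 1 at φ=0.0°: (R−r)+L cos θ1 = 0.1360;  S1 = (0.1360, 0.0000, -0.1477)
φ2=120.0°: virtual centre (-0.0680, 0.1178, -0.1477), radius l
arm 3 at φ=240.0°: (R−r)+L cos θ3 = 0.2577;  S3 = (-0.1289, -0.2232, -0.0260)
subtract pairs → two planes through P
linear system: -0.4081x+0.2356y = 0.0000−0.0000z; -0.5298x+-0.4464y = 0.0268−0.2434z
det = 0.3070;  x = -0.0205+0.1868z,  y = -0.0356+0.3235z
quadratic in z: (1.1395)z²+(0.2139)z+(-0.0548)=0, √Δ=0.5436 → z ∈ {-0.3324, 0.1447}; z = -0.3324 (taking z<0)
x = -0.0826, y = -0.1431

(-0.0826, -0.1431, -0.3324)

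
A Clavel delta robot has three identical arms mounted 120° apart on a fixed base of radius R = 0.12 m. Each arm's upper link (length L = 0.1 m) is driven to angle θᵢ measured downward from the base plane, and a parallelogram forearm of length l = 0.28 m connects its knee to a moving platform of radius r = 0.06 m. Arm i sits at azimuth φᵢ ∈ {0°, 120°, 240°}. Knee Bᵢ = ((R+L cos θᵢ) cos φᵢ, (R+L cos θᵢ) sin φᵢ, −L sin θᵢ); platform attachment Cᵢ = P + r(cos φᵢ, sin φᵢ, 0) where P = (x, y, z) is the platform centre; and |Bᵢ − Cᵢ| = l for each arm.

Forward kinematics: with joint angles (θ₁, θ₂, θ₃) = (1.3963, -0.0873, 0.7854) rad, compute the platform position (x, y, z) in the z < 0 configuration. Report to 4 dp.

(-0.1371, 0.0809, -0.2593)

O1 = (0.0774·cos0.0°, 0.0774·sin0.0°, -0.0985) = (0.0774, 0.0000, -0.0985)
φ2=120.0°: virtual centre (-0.0798, 0.1382, 0.0087), radius l
φ3=240.0°: virtual centre (-0.0654, -0.1132, -0.0707), radius l
|O₂|²−|O₁|² = 0.0099;  |O₃|²−|O₁|² = 0.0064
linear system: -0.3143x+0.2765y = 0.0099−0.2144z; -0.2854x+-0.2264y = 0.0064−0.0555z
det = 0.1501;  x = -0.0267+0.4257z,  y = 0.0054+-0.2914z
into |P−O₁|² = l²: 1.2662z² + 0.1052z + -0.0578 = 0;  Δ = 0.3041;  z = -0.2593 or 0.1762 → z<0 root = -0.2593
x = -0.1371, y = 0.0809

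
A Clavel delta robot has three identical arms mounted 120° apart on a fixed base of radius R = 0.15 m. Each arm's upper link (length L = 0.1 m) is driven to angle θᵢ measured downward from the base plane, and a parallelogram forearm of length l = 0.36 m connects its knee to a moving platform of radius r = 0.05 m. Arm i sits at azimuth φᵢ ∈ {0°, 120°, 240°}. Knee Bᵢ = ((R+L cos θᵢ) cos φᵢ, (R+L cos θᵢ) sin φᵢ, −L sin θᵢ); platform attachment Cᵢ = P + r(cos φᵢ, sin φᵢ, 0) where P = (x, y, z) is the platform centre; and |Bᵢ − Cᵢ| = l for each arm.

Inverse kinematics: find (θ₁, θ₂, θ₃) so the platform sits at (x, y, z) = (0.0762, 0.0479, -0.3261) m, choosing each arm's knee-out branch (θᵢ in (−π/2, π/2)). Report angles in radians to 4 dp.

rotate P by −φ1: (0.0762, 0.0479, -0.3261)
  A cos θ + B sin θ = C:  0.0238·cos θ + -0.3261·sin θ = 0.0520
  γ=atan2(-0.3261,0.0238)=-1.4979;  ψ=arccos(0.1590)=1.4111;  θ1=γ+ψ≈-0.0868
rotate P by −φ2: (0.0034, -0.0899, -0.3261)
  A cos θ + B sin θ = C:  0.0966·cos θ + -0.3261·sin θ = -0.0208
  √(A²+B²)=0.3401;  θ2 = -1.2828+1.6321 ≈ 0.3493
rotate P by −φ3: (-0.0796, 0.0420, -0.3261)
  A=0.1796, B=-0.3261, C=(l²−L²−A²−y'²−z²)/(2L)=-0.1038
  γ=atan2(-0.3261,0.1796)=-1.0674;  ψ=arccos(-0.2788)=1.8533;  θ3=γ+ψ≈0.7859

θ₁ = -0.0868, θ₂ = 0.3493, θ₃ = 0.7859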